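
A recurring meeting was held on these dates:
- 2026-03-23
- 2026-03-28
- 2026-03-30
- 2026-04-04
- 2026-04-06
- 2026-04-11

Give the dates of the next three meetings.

2026-04-13, 2026-04-18, 2026-04-20

Gaps: 5, 2, 5, 2, 5 days — not constant, but cyclic with period 2.
The events fall on every Monday and Saturday.
The following Monday is 2026-04-13.
Next Saturday: 2026-04-18.
Next Monday: 2026-04-20.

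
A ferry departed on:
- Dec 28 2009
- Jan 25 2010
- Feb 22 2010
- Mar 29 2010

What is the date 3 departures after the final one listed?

All Mondays; the gaps (28, 28, 35) vary with month length.
This is the last Monday of each month.
Last Monday of April 2010: Apr 26 2010.
Last Monday of May 2010: May 31 2010.
June 2010 ends with Monday Jun 28 2010.

Jun 28 2010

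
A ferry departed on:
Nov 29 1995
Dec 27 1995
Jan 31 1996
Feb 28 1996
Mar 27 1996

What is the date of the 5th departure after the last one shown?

Aug 28 1996

These are Wednesdays with 28, 35, 28, 28-day gaps.
Each is the final Wednesday of its month — Nov 29 1995 is past the 28th, so '4th Wednesday' doesn't fit.
Last Wednesday of April 1996: Apr 24 1996.
Last Wednesday of May 1996: May 29 1996.
Last Wednesday of June 1996: Jun 26 1996.
July 1996 ends with Wednesday Jul 31 1996.
August 1996 ends with Wednesday Aug 28 1996.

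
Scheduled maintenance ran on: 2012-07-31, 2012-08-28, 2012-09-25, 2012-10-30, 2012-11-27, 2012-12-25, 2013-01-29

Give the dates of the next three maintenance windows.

These are Tuesdays with 28, 28, 35, 28, 28, 35-day gaps.
Each is the final Tuesday of its month — 2012-07-31 is past the 28th, so '4th Tuesday' doesn't fit.
February 2013 ends with Tuesday 2013-02-26.
Last Tuesday of March 2013: 2013-03-26.
April 2013 ends with Tuesday 2013-04-30.

2013-02-26, 2013-03-26, 2013-04-30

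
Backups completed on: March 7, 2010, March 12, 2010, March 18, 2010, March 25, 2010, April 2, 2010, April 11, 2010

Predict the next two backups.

Intervals are 5, 6, 7, 8, 9 days — an arithmetic progression with common difference 1.
Next gap: 10 days. April 11, 2010 + 10 days = April 21, 2010.
Next gap: 11 days. April 21, 2010 + 11 days = May 2, 2010.

April 21, 2010; May 2, 2010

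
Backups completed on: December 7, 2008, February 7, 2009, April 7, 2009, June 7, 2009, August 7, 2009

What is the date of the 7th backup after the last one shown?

Each date is the 7th; the gaps (62, 59, 61, 61) track the month lengths.
The rule is the 7th of every 2 months.
October 2009: October 7, 2009.
Next: December 2009 → December 7, 2009.
Next: February 2010 → February 7, 2010.
Next: April 2010 → April 7, 2010.
Next: June 2010 → June 7, 2010.
August 2010: August 7, 2010.
October 2010: October 7, 2010.

October 7, 2010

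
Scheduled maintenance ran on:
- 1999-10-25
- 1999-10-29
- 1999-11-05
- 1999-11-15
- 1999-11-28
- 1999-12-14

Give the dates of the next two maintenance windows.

2000-01-02, 2000-01-24

Intervals are 4, 7, 10, 13, 16 days — an arithmetic progression with common difference 3.
Next gap: 19 days. 1999-12-14 + 19 days = 2000-01-02.
Next gap: 22 days. 2000-01-02 + 22 days = 2000-01-24.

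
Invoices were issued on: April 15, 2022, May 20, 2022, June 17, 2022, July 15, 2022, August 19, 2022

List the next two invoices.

September 16, 2022; October 21, 2022

These are Fridays at 28- or 35-day spacing (35, 28, 28, 35).
The pattern: 3rd Friday of the month.
3rd Friday of September 2022: September 16, 2022.
October 2022 — 3rd Friday is October 21, 2022.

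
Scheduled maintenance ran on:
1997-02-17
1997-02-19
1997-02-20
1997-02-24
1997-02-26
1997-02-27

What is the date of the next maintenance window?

Gaps: 2, 1, 4, 2, 1 days — not constant, but cyclic with period 3.
The events fall on every Monday, Wednesday and Thursday.
Next Monday: 1997-03-03.

1997-03-03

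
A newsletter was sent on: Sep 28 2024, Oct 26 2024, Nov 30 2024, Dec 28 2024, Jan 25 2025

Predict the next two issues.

Feb 22 2025, Mar 29 2025

These are Saturdays with 28, 35, 28, 28-day gaps.
Each is the final Saturday of its month — Nov 30 2024 is past the 28th, so '4th Saturday' doesn't fit.
Last Saturday of February 2025: Feb 22 2025.
March 2025 ends with Saturday Mar 29 2025.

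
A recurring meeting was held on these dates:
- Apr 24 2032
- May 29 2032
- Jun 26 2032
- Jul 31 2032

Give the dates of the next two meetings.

All Saturdays; the gaps (35, 28, 35) vary with month length.
This is the last Saturday of each month.
Last Saturday of August 2032: Aug 28 2032.
September 2032 ends with Saturday Sep 25 2032.

Aug 28 2032, Sep 25 2032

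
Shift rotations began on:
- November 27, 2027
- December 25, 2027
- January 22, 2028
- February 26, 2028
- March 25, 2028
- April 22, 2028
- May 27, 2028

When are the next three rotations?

June 24, 2028; July 22, 2028; August 26, 2028

All dates are Saturdays, 28, 28, 35, 28, 28, 35 days apart.
Specifically, the 4th Saturday of each month.
June 2028 — 4th Saturday is June 24, 2028.
4th Saturday of July 2028: July 22, 2028.
4th Saturday of August 2028: August 26, 2028.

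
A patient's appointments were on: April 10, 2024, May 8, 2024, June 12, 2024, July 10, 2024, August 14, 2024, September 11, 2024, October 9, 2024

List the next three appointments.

Gaps: 28, 35, 28, 35, 28, 28 days — a mix of 28 and 35. Every date is a Wednesday.
Each is the 2nd Wednesday of its month.
November 2024 — 2nd Wednesday is November 13, 2024.
December 2024 — 2nd Wednesday is December 11, 2024.
January 2025 — 2nd Wednesday is January 8, 2025.

November 13, 2024; December 11, 2024; January 8, 2025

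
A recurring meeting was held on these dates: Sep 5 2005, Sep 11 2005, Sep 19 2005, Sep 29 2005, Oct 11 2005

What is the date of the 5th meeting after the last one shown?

Jan 9 2006

Intervals are 6, 8, 10, 12 days — an arithmetic progression with common difference 2.
Next gap: 14 days. Oct 11 2005 + 14 days = Oct 25 2005.
Next gap: 16 days. Oct 25 2005 + 16 days = Nov 10 2005.
Next gap: 18 days. Nov 10 2005 + 18 days = Nov 28 2005.
Next gap: 20 days. Nov 28 2005 + 20 days = Dec 18 2005.
Next gap: 22 days. Dec 18 2005 + 22 days = Jan 9 2006.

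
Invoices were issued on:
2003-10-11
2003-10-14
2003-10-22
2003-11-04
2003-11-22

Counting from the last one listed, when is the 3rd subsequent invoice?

2004-02-14

Gaps: 3, 8, 13, 18 days — each gap is 5 larger than the previous one.
Next gap: 23 days. 2003-11-22 + 23 days = 2003-12-15.
Next gap: 28 days. 2003-12-15 + 28 days = 2004-01-12.
Next gap: 33 days. 2004-01-12 + 33 days = 2004-02-14.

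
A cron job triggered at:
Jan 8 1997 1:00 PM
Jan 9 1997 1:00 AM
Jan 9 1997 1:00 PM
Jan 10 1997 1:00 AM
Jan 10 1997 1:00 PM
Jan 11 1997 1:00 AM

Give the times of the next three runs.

Jan 11 1997 1:00 PM, Jan 12 1997 1:00 AM, Jan 12 1997 1:00 PM

The interval is a steady 12 hours (12, 12, 12, 12, 12).
Jan 11 1997 1:00 AM + 12 h = Jan 11 1997 1:00 PM.
Jan 11 1997 1:00 PM + 12 h = Jan 12 1997 1:00 AM.
Jan 12 1997 1:00 AM + 12 h = Jan 12 1997 1:00 PM.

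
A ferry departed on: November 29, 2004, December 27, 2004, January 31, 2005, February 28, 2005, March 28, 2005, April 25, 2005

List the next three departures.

May 30, 2005; June 27, 2005; July 25, 2005

Every date is a Monday; gaps 28, 35, 28, 28, 28 days.
Each is the last Monday of its month (at least one falls on the 29th or later, ruling out '4th Monday').
May 2005 ends with Monday May 30, 2005.
Last Monday of June 2005: June 27, 2005.
July 2005 ends with Monday July 25, 2005.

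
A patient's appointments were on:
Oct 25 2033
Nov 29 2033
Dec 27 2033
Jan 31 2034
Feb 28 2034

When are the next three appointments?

Mar 28 2034, Apr 25 2034, May 30 2034

Every date is a Tuesday; gaps 35, 28, 35, 28 days.
Each is the last Tuesday of its month (at least one falls on the 29th or later, ruling out '4th Tuesday').
March 2034 ends with Tuesday Mar 28 2034.
April 2034 ends with Tuesday Apr 25 2034.
Last Tuesday of May 2034: May 30 2034.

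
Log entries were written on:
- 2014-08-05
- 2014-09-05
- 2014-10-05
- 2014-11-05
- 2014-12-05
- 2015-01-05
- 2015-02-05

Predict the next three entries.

The day-of-month is always 5 (31, 30, 31, 30, 31, 31 days between events).
So this recurs on the 5th of each month.
March 2015: 2015-03-05.
April 2015: 2015-04-05.
Next: May 2015 → 2015-05-05.

2015-03-05, 2015-04-05, 2015-05-05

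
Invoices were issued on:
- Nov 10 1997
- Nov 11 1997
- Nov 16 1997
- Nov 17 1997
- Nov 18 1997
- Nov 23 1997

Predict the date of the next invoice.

Every event lands on a Monday or Tuesday or Sunday (gaps cycle 1, 5, 1, 1, 5).
So the schedule is: every Monday, Tuesday and Sunday.
The following Monday is Nov 24 1997.

Nov 24 1997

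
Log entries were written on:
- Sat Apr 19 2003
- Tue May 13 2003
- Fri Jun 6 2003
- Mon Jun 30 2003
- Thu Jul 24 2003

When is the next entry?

Sun Aug 17 2003

Every event comes 24 days after the last (24, 24, 24, 24).
Thu Jul 24 2003 + 24 days = Sun Aug 17 2003.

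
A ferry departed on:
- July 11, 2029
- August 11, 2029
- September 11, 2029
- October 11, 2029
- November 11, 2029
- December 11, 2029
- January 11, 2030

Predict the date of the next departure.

Each date is the 11th; the gaps (31, 31, 30, 31, 30, 31) track the month lengths.
The rule is the 11th of each month.
Next: February 2030 → February 11, 2030.

February 11, 2030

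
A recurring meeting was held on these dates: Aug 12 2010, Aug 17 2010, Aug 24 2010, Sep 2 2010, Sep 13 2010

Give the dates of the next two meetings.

Sep 26 2010, Oct 11 2010

Intervals are 5, 7, 9, 11 days — an arithmetic progression with common difference 2.
Next gap: 13 days. Sep 13 2010 + 13 days = Sep 26 2010.
Next gap: 15 days. Sep 26 2010 + 15 days = Oct 11 2010.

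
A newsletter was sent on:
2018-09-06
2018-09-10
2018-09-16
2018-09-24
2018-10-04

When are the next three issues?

Gaps: 4, 6, 8, 10 days — each gap is 2 larger than the previous one.
Next gap: 12 days. 2018-10-04 + 12 days = 2018-10-16.
Next gap: 14 days. 2018-10-16 + 14 days = 2018-10-30.
Next gap: 16 days. 2018-10-30 + 16 days = 2018-11-15.

2018-10-16, 2018-10-30, 2018-11-15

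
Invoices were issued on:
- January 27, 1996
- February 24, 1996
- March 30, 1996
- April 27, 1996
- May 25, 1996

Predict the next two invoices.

June 29, 1996; July 27, 1996

These are Saturdays with 28, 35, 28, 28-day gaps.
Each is the final Saturday of its month — March 30, 1996 is past the 28th, so '4th Saturday' doesn't fit.
Last Saturday of June 1996: June 29, 1996.
Last Saturday of July 1996: July 27, 1996.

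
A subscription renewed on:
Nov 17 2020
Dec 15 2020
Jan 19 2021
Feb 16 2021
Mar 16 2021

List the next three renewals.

Apr 20 2021, May 18 2021, Jun 15 2021

All dates are Tuesdays, 28, 35, 28, 28 days apart.
Specifically, the 3rd Tuesday of each month.
3rd Tuesday of April 2021: Apr 20 2021.
3rd Tuesday of May 2021: May 18 2021.
3rd Tuesday of June 2021: Jun 15 2021.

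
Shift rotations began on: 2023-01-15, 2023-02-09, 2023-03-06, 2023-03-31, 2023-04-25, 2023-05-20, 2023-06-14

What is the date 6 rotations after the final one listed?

2023-11-11

The spacing is 25, 25, 25, 25, 25, 25 days — always 25 days.
2023-06-14 + 25 days = 2023-07-09.
2023-07-09 + 25 days = 2023-08-03.
2023-08-03 + 25 days = 2023-08-28.
2023-08-28 + 25 days = 2023-09-22.
2023-09-22 + 25 days = 2023-10-17.
2023-10-17 + 25 days = 2023-11-11.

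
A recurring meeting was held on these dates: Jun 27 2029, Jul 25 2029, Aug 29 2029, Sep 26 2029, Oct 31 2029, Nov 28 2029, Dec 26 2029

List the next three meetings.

All Wednesdays; the gaps (28, 35, 28, 35, 28, 28) vary with month length.
This is the last Wednesday of each month.
January 2030 ends with Wednesday Jan 30 2030.
Last Wednesday of February 2030: Feb 27 2030.
March 2030 ends with Wednesday Mar 27 2030.

Jan 30 2030, Feb 27 2030, Mar 27 2030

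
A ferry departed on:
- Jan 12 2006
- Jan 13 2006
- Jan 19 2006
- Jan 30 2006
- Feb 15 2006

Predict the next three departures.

Mar 8 2006, Apr 3 2006, May 4 2006

Intervals are 1, 6, 11, 16 days — an arithmetic progression with common difference 5.
Next gap: 21 days. Feb 15 2006 + 21 days = Mar 8 2006.
Next gap: 26 days. Mar 8 2006 + 26 days = Apr 3 2006.
Next gap: 31 days. Apr 3 2006 + 31 days = May 4 2006.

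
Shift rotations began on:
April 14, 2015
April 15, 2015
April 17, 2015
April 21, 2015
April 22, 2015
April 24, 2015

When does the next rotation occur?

April 28, 2015

The gap pattern 1, 2, 4, 1, 2 repeats every 3 events.
These are the Tuesdays, Wednesdays and Fridays of each week.
Next Tuesday: April 28, 2015.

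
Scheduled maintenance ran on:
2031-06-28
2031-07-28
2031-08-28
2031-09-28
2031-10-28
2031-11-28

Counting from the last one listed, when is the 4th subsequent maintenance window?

Gaps: 30, 31, 31, 30, 31 days — not constant. Every event is on the 28th of the month.
Pattern: the 28th of each month.
December 2031: 2031-12-28.
January 2032: 2032-01-28.
Next: February 2032 → 2032-02-28.
Next: March 2032 → 2032-03-28.

2032-03-28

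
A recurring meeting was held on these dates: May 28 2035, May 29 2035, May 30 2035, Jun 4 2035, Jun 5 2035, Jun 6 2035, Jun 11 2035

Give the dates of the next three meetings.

Jun 12 2035, Jun 13 2035, Jun 18 2035

Gaps: 1, 1, 5, 1, 1, 5 days — not constant, but cyclic with period 3.
The events fall on every Monday, Tuesday and Wednesday.
Next Tuesday: Jun 12 2035.
Next Wednesday: Jun 13 2035.
Next Monday: Jun 18 2035.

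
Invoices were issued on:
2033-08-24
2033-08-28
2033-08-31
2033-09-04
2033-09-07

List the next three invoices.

2033-09-11, 2033-09-14, 2033-09-18

Gaps: 4, 3, 4, 3 days — not constant, but cyclic with period 2.
The events fall on every Wednesday and Sunday.
The following Sunday is 2033-09-11.
Next Wednesday: 2033-09-14.
The following Sunday is 2033-09-18.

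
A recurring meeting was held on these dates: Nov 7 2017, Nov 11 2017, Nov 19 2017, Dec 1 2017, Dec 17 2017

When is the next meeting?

Jan 6 2018

The spacing grows by 4 each time: 4, 8, 12, 16 days.
Next gap: 20 days. Dec 17 2017 + 20 days = Jan 6 2018.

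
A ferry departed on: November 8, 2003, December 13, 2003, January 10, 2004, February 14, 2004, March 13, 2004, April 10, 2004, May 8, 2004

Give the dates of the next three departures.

These are Saturdays at 28- or 35-day spacing (35, 28, 35, 28, 28, 28).
The pattern: 2nd Saturday of the month.
2nd Saturday of June 2004: June 12, 2004.
July 2004 — 2nd Saturday is July 10, 2004.
2nd Saturday of August 2004: August 14, 2004.

June 12, 2004; July 10, 2004; August 14, 2004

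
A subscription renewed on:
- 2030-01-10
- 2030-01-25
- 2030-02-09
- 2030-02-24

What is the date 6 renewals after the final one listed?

2030-05-25

Every event comes 15 days after the last (15, 15, 15).
2030-02-24 + 15 days = 2030-03-11.
2030-03-11 + 15 days = 2030-03-26.
2030-03-26 + 15 days = 2030-04-10.
2030-04-10 + 15 days = 2030-04-25.
2030-04-25 + 15 days = 2030-05-10.
2030-05-10 + 15 days = 2030-05-25.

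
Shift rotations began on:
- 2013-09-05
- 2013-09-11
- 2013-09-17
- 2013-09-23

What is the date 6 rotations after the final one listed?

The spacing is 6, 6, 6 days — always 6 days.
2013-09-23 + 6 days = 2013-09-29.
2013-09-29 + 6 days = 2013-10-05.
2013-10-05 + 6 days = 2013-10-11.
2013-10-11 + 6 days = 2013-10-17.
2013-10-17 + 6 days = 2013-10-23.
2013-10-23 + 6 days = 2013-10-29.

2013-10-29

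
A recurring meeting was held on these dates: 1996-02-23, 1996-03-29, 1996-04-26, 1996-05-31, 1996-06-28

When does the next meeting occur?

All Fridays; the gaps (35, 28, 35, 28) vary with month length.
This is the last Friday of each month.
Last Friday of July 1996: 1996-07-26.

1996-07-26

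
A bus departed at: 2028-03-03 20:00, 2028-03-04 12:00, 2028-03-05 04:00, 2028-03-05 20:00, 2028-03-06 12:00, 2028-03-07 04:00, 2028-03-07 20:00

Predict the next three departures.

The interval is a steady 16 hours (16, 16, 16, 16, 16, 16).
2028-03-07 20:00 + 16 h = 2028-03-08 12:00.
2028-03-08 12:00 + 16 h = 2028-03-09 04:00.
2028-03-09 04:00 + 16 h = 2028-03-09 20:00.

2028-03-08 12:00, 2028-03-09 04:00, 2028-03-09 20:00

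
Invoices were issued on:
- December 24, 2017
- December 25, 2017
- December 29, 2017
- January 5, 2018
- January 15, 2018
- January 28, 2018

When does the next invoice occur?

February 13, 2018

Gaps: 1, 4, 7, 10, 13 days — each gap is 3 larger than the previous one.
Next gap: 16 days. January 28, 2018 + 16 days = February 13, 2018.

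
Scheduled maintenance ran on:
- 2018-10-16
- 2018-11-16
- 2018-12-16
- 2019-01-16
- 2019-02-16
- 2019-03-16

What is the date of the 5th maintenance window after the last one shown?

Each date is the 16th; the gaps (31, 30, 31, 31, 28) track the month lengths.
The rule is the 16th of each month.
Next: April 2019 → 2019-04-16.
May 2019: 2019-05-16.
Next: June 2019 → 2019-06-16.
Next: July 2019 → 2019-07-16.
August 2019: 2019-08-16.

2019-08-16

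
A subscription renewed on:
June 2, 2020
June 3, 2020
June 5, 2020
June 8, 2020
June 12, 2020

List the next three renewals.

June 17, 2020; June 23, 2020; June 30, 2020

Gaps: 1, 2, 3, 4 days — each gap is 1 larger than the previous one.
Next gap: 5 days. June 12, 2020 + 5 days = June 17, 2020.
Next gap: 6 days. June 17, 2020 + 6 days = June 23, 2020.
Next gap: 7 days. June 23, 2020 + 7 days = June 30, 2020.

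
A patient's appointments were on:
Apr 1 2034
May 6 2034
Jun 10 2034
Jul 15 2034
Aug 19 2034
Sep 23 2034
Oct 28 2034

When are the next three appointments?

Every event comes 35 days after the last (35, 35, 35, 35, 35, 35).
Oct 28 2034 + 35 days = Dec 2 2034.
Dec 2 2034 + 35 days = Jan 6 2035.
Jan 6 2035 + 35 days = Feb 10 2035.

Dec 2 2034, Jan 6 2035, Feb 10 2035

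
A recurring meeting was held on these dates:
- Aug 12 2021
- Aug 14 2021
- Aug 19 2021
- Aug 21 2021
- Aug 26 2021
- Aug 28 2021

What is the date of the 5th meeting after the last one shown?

Sep 16 2021

The gap pattern 2, 5, 2, 5, 2 repeats every 2 events.
These are the Thursdays and Saturdays of each week.
Next Thursday: Sep 2 2021.
Next Saturday: Sep 4 2021.
Next Thursday: Sep 9 2021.
The following Saturday is Sep 11 2021.
Next Thursday: Sep 16 2021.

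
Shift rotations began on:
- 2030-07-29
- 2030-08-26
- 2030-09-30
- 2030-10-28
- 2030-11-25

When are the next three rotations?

All Mondays; the gaps (28, 35, 28, 28) vary with month length.
This is the last Monday of each month.
December 2030 ends with Monday 2030-12-30.
January 2031 ends with Monday 2031-01-27.
February 2031 ends with Monday 2031-02-24.

2030-12-30, 2031-01-27, 2031-02-24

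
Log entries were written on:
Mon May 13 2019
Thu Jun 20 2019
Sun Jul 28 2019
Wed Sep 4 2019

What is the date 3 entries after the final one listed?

Every event comes 38 days after the last (38, 38, 38).
Wed Sep 4 2019 + 38 days = Sat Oct 12 2019.
Sat Oct 12 2019 + 38 days = Tue Nov 19 2019.
Tue Nov 19 2019 + 38 days = Fri Dec 27 2019.

Fri Dec 27 2019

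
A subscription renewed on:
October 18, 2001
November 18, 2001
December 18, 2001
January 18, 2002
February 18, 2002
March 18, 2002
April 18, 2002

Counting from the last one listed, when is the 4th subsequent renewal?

The day-of-month is always 18 (31, 30, 31, 31, 28, 31 days between events).
So this recurs on the 18th of each month.
May 2002: May 18, 2002.
Next: June 2002 → June 18, 2002.
July 2002: July 18, 2002.
Next: August 2002 → August 18, 2002.

August 18, 2002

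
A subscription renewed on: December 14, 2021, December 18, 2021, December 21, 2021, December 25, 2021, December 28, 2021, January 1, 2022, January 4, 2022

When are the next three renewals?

January 8, 2022; January 11, 2022; January 15, 2022

Every event lands on a Tuesday or Saturday (gaps cycle 4, 3, 4, 3, 4, 3).
So the schedule is: every Tuesday and Saturday.
The following Saturday is January 8, 2022.
Next Tuesday: January 11, 2022.
The following Saturday is January 15, 2022.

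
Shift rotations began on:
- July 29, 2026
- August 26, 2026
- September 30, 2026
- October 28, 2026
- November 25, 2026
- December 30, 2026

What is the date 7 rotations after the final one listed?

July 28, 2027

Every date is a Wednesday; gaps 28, 35, 28, 28, 35 days.
Each is the last Wednesday of its month (at least one falls on the 29th or later, ruling out '4th Wednesday').
January 2027 ends with Wednesday January 27, 2027.
February 2027 ends with Wednesday February 24, 2027.
Last Wednesday of March 2027: March 31, 2027.
April 2027 ends with Wednesday April 28, 2027.
Last Wednesday of May 2027: May 26, 2027.
June 2027 ends with Wednesday June 30, 2027.
Last Wednesday of July 2027: July 28, 2027.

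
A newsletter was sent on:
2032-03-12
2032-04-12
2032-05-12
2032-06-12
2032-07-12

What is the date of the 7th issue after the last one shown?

Each date is the 12th; the gaps (31, 30, 31, 30) track the month lengths.
The rule is the 12th of each month.
Next: August 2032 → 2032-08-12.
Next: September 2032 → 2032-09-12.
October 2032: 2032-10-12.
Next: November 2032 → 2032-11-12.
December 2032: 2032-12-12.
Next: January 2033 → 2033-01-12.
February 2033: 2033-02-12.

2033-02-12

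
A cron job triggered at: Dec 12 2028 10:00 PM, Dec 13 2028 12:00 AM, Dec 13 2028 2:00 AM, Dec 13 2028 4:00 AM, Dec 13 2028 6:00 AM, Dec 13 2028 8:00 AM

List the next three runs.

The interval is a steady 2 hours (2, 2, 2, 2, 2).
Dec 13 2028 8:00 AM + 2 h = Dec 13 2028 10:00 AM.
Dec 13 2028 10:00 AM + 2 h = Dec 13 2028 12:00 PM.
Dec 13 2028 12:00 PM + 2 h = Dec 13 2028 2:00 PM.

Dec 13 2028 10:00 AM, Dec 13 2028 12:00 PM, Dec 13 2028 2:00 PM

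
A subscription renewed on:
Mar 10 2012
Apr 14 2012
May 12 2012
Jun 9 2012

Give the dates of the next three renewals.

All dates are Saturdays, 35, 28, 28 days apart.
Specifically, the 2nd Saturday of each month.
July 2012 — 2nd Saturday is Jul 14 2012.
2nd Saturday of August 2012: Aug 11 2012.
2nd Saturday of September 2012: Sep 8 2012.

Jul 14 2012, Aug 11 2012, Sep 8 2012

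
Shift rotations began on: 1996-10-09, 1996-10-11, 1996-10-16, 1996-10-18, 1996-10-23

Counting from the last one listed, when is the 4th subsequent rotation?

Gaps: 2, 5, 2, 5 days — not constant, but cyclic with period 2.
The events fall on every Wednesday and Friday.
Next Friday: 1996-10-25.
The following Wednesday is 1996-10-30.
The following Friday is 1996-11-01.
The following Wednesday is 1996-11-06.

1996-11-06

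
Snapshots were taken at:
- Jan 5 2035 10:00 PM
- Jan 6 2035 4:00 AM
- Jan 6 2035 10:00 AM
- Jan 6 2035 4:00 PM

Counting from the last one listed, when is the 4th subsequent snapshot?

The interval is a steady 6 hours (6, 6, 6).
Jan 6 2035 4:00 PM + 6 h = Jan 6 2035 10:00 PM.
Jan 6 2035 10:00 PM + 6 h = Jan 7 2035 4:00 AM.
Jan 7 2035 4:00 AM + 6 h = Jan 7 2035 10:00 AM.
Jan 7 2035 10:00 AM + 6 h = Jan 7 2035 4:00 PM.

Jan 7 2035 4:00 PM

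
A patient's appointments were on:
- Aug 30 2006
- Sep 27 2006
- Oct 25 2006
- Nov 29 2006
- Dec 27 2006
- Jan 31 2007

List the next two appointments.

Feb 28 2007, Mar 28 2007

Every date is a Wednesday; gaps 28, 28, 35, 28, 35 days.
Each is the last Wednesday of its month (at least one falls on the 29th or later, ruling out '4th Wednesday').
February 2007 ends with Wednesday Feb 28 2007.
Last Wednesday of March 2007: Mar 28 2007.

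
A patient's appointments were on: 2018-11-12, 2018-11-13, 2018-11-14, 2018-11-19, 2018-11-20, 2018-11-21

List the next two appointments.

2018-11-26, 2018-11-27

Gaps: 1, 1, 5, 1, 1 days — not constant, but cyclic with period 3.
The events fall on every Monday, Tuesday and Wednesday.
The following Monday is 2018-11-26.
Next Tuesday: 2018-11-27.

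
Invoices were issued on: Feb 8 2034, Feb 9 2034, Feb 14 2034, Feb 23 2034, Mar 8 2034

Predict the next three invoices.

Mar 25 2034, Apr 15 2034, May 10 2034

Gaps: 1, 5, 9, 13 days — each gap is 4 larger than the previous one.
Next gap: 17 days. Mar 8 2034 + 17 days = Mar 25 2034.
Next gap: 21 days. Mar 25 2034 + 21 days = Apr 15 2034.
Next gap: 25 days. Apr 15 2034 + 25 days = May 10 2034.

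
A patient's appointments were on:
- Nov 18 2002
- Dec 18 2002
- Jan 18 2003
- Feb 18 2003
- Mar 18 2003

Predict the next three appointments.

Apr 18 2003, May 18 2003, Jun 18 2003

Gaps: 30, 31, 31, 28 days — not constant. Every event is on the 18th of the month.
Pattern: the 18th of each month.
April 2003: Apr 18 2003.
Next: May 2003 → May 18 2003.
Next: June 2003 → Jun 18 2003.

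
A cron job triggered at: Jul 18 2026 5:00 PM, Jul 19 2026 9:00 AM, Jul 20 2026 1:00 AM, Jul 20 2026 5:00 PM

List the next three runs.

Jul 21 2026 9:00 AM, Jul 22 2026 1:00 AM, Jul 22 2026 5:00 PM

The interval is a steady 16 hours (16, 16, 16).
Jul 20 2026 5:00 PM + 16 h = Jul 21 2026 9:00 AM.
Jul 21 2026 9:00 AM + 16 h = Jul 22 2026 1:00 AM.
Jul 22 2026 1:00 AM + 16 h = Jul 22 2026 5:00 PM.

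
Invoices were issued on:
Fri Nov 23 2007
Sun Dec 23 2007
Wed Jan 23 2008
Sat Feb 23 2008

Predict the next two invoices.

Gaps: 30, 31, 31 days — not constant. Every event is on the 23rd of the month.
Pattern: the 23rd of each month.
Next: March 2008 → Sun Mar 23 2008.
Next: April 2008 → Wed Apr 23 2008.

Sun Mar 23 2008, Wed Apr 23 2008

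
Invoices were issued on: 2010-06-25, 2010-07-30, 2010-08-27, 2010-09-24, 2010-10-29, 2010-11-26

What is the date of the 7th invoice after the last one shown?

2011-06-24

All Fridays; the gaps (35, 28, 28, 35, 28) vary with month length.
This is the last Friday of each month.
Last Friday of December 2010: 2010-12-31.
January 2011 ends with Friday 2011-01-28.
February 2011 ends with Friday 2011-02-25.
Last Friday of March 2011: 2011-03-25.
April 2011 ends with Friday 2011-04-29.
May 2011 ends with Friday 2011-05-27.
June 2011 ends with Friday 2011-06-24.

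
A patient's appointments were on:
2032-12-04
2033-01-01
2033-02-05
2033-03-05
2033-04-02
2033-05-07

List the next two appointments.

Gaps: 28, 35, 28, 28, 35 days — a mix of 28 and 35. Every date is a Saturday.
Each is the 1st Saturday of its month.
1st Saturday of June 2033: 2033-06-04.
July 2033 — 1st Saturday is 2033-07-02.

2033-06-04, 2033-07-02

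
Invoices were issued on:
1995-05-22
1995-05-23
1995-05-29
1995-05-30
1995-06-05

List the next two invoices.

Every event lands on a Monday or Tuesday (gaps cycle 1, 6, 1, 6).
So the schedule is: every Monday and Tuesday.
The following Tuesday is 1995-06-06.
Next Monday: 1995-06-12.

1995-06-06, 1995-06-12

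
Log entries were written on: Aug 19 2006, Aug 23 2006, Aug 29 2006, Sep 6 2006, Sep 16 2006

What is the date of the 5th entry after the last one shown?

Dec 5 2006

Intervals are 4, 6, 8, 10 days — an arithmetic progression with common difference 2.
Next gap: 12 days. Sep 16 2006 + 12 days = Sep 28 2006.
Next gap: 14 days. Sep 28 2006 + 14 days = Oct 12 2006.
Next gap: 16 days. Oct 12 2006 + 16 days = Oct 28 2006.
Next gap: 18 days. Oct 28 2006 + 18 days = Nov 15 2006.
Next gap: 20 days. Nov 15 2006 + 20 days = Dec 5 2006.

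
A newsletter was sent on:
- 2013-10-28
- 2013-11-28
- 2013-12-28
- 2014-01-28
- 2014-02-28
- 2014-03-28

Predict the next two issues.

The day-of-month is always 28 (31, 30, 31, 31, 28 days between events).
So this recurs on the 28th of each month.
Next: April 2014 → 2014-04-28.
May 2014: 2014-05-28.

2014-04-28, 2014-05-28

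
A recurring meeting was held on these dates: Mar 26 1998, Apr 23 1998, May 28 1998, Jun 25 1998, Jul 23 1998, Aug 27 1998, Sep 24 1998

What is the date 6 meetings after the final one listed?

These are Thursdays at 28- or 35-day spacing (28, 35, 28, 28, 35, 28).
The pattern: 4th Thursday of the month.
4th Thursday of October 1998: Oct 22 1998.
November 1998 — 4th Thursday is Nov 26 1998.
December 1998 — 4th Thursday is Dec 24 1998.
January 1999 — 4th Thursday is Jan 28 1999.
February 1999 — 4th Thursday is Feb 25 1999.
March 1999 — 4th Thursday is Mar 25 1999.

Mar 25 1999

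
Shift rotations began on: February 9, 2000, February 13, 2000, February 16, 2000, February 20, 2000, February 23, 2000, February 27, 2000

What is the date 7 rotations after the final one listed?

March 22, 2000

Gaps: 4, 3, 4, 3, 4 days — not constant, but cyclic with period 2.
The events fall on every Wednesday and Sunday.
Next Wednesday: March 1, 2000.
The following Sunday is March 5, 2000.
The following Wednesday is March 8, 2000.
The following Sunday is March 12, 2000.
The following Wednesday is March 15, 2000.
Next Sunday: March 19, 2000.
The following Wednesday is March 22, 2000.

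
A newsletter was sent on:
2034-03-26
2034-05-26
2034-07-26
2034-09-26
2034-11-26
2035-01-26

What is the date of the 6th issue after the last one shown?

2036-01-26

Each date is the 26th; the gaps (61, 61, 62, 61, 61) track the month lengths.
The rule is the 26th of every 2 months.
March 2035: 2035-03-26.
Next: May 2035 → 2035-05-26.
Next: July 2035 → 2035-07-26.
September 2035: 2035-09-26.
Next: November 2035 → 2035-11-26.
January 2036: 2036-01-26.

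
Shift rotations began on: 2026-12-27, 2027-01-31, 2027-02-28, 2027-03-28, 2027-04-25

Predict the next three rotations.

2027-05-30, 2027-06-27, 2027-07-25

All Sundays; the gaps (35, 28, 28, 28) vary with month length.
This is the last Sunday of each month.
May 2027 ends with Sunday 2027-05-30.
June 2027 ends with Sunday 2027-06-27.
Last Sunday of July 2027: 2027-07-25.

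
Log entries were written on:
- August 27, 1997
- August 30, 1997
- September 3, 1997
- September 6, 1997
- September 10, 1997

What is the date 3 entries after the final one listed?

Every event lands on a Wednesday or Saturday (gaps cycle 3, 4, 3, 4).
So the schedule is: every Wednesday and Saturday.
Next Saturday: September 13, 1997.
The following Wednesday is September 17, 1997.
The following Saturday is September 20, 1997.

September 20, 1997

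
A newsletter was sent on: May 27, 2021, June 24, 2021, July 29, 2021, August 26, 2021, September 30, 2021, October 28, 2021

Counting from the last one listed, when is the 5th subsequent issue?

March 31, 2022

These are Thursdays with 28, 35, 28, 35, 28-day gaps.
Each is the final Thursday of its month — July 29, 2021 is past the 28th, so '4th Thursday' doesn't fit.
Last Thursday of November 2021: November 25, 2021.
Last Thursday of December 2021: December 30, 2021.
Last Thursday of January 2022: January 27, 2022.
February 2022 ends with Thursday February 24, 2022.
Last Thursday of March 2022: March 31, 2022.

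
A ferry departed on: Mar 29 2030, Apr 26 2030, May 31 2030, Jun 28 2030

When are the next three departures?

These are Fridays with 28, 35, 28-day gaps.
Each is the final Friday of its month — Mar 29 2030 is past the 28th, so '4th Friday' doesn't fit.
Last Friday of July 2030: Jul 26 2030.
Last Friday of August 2030: Aug 30 2030.
Last Friday of September 2030: Sep 27 2030.

Jul 26 2030, Aug 30 2030, Sep 27 2030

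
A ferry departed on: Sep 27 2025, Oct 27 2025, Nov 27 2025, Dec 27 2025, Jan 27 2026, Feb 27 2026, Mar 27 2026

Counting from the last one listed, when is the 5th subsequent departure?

Gaps: 30, 31, 30, 31, 31, 28 days — not constant. Every event is on the 27th of the month.
Pattern: the 27th of each month.
Next: April 2026 → Apr 27 2026.
May 2026: May 27 2026.
Next: June 2026 → Jun 27 2026.
July 2026: Jul 27 2026.
Next: August 2026 → Aug 27 2026.

Aug 27 2026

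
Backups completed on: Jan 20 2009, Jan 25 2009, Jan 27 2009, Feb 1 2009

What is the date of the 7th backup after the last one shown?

Feb 24 2009

The gap pattern 5, 2, 5 repeats every 2 events.
These are the Tuesdays and Sundays of each week.
The following Tuesday is Feb 3 2009.
The following Sunday is Feb 8 2009.
Next Tuesday: Feb 10 2009.
The following Sunday is Feb 15 2009.
The following Tuesday is Feb 17 2009.
Next Sunday: Feb 22 2009.
The following Tuesday is Feb 24 2009.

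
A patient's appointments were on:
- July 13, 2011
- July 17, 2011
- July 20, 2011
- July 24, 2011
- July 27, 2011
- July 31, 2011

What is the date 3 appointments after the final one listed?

August 10, 2011

The gap pattern 4, 3, 4, 3, 4 repeats every 2 events.
These are the Wednesdays and Sundays of each week.
Next Wednesday: August 3, 2011.
Next Sunday: August 7, 2011.
Next Wednesday: August 10, 2011.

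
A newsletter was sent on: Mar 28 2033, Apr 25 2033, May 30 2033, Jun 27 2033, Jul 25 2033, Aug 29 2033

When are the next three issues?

Sep 26 2033, Oct 31 2033, Nov 28 2033

Every date is a Monday; gaps 28, 35, 28, 28, 35 days.
Each is the last Monday of its month (at least one falls on the 29th or later, ruling out '4th Monday').
Last Monday of September 2033: Sep 26 2033.
Last Monday of October 2033: Oct 31 2033.
November 2033 ends with Monday Nov 28 2033.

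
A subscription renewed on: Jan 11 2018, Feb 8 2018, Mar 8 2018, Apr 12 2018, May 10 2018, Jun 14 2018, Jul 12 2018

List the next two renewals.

Aug 9 2018, Sep 13 2018

All dates are Thursdays, 28, 28, 35, 28, 35, 28 days apart.
Specifically, the 2nd Thursday of each month.
August 2018 — 2nd Thursday is Aug 9 2018.
September 2018 — 2nd Thursday is Sep 13 2018.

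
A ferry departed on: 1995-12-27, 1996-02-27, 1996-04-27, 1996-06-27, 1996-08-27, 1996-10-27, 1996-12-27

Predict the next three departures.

Gaps: 62, 60, 61, 61, 61, 61 days — not constant. Every event is on the 27th of the month.
Pattern: the 27th of every 2 months.
Next: February 1997 → 1997-02-27.
April 1997: 1997-04-27.
June 1997: 1997-06-27.

1997-02-27, 1997-04-27, 1997-06-27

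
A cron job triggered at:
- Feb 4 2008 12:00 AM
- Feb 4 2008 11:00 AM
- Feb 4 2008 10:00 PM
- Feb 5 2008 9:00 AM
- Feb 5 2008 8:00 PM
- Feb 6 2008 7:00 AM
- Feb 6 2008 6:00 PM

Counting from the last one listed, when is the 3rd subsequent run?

Feb 8 2008 3:00 AM

Gaps: 11, 11, 11, 11, 11, 11 hours — each event is 11 hours after the previous one.
Feb 6 2008 6:00 PM + 11 h = Feb 7 2008 5:00 AM.
Feb 7 2008 5:00 AM + 11 h = Feb 7 2008 4:00 PM.
Feb 7 2008 4:00 PM + 11 h = Feb 8 2008 3:00 AM.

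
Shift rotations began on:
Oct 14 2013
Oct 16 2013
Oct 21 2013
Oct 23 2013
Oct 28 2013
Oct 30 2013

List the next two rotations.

Nov 4 2013, Nov 6 2013

The gap pattern 2, 5, 2, 5, 2 repeats every 2 events.
These are the Mondays and Wednesdays of each week.
The following Monday is Nov 4 2013.
Next Wednesday: Nov 6 2013.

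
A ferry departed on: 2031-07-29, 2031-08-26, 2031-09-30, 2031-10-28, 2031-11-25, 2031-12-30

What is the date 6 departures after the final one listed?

All Tuesdays; the gaps (28, 35, 28, 28, 35) vary with month length.
This is the last Tuesday of each month.
January 2032 ends with Tuesday 2032-01-27.
Last Tuesday of February 2032: 2032-02-24.
Last Tuesday of March 2032: 2032-03-30.
Last Tuesday of April 2032: 2032-04-27.
Last Tuesday of May 2032: 2032-05-25.
Last Tuesday of June 2032: 2032-06-29.

2032-06-29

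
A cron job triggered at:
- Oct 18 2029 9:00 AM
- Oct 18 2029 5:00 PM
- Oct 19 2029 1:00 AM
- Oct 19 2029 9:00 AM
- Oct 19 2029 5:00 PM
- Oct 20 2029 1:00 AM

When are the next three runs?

Gaps: 8, 8, 8, 8, 8 hours — each event is 8 hours after the previous one.
Oct 20 2029 1:00 AM + 8 h = Oct 20 2029 9:00 AM.
Oct 20 2029 9:00 AM + 8 h = Oct 20 2029 5:00 PM.
Oct 20 2029 5:00 PM + 8 h = Oct 21 2029 1:00 AM.

Oct 20 2029 9:00 AM, Oct 20 2029 5:00 PM, Oct 21 2029 1:00 AM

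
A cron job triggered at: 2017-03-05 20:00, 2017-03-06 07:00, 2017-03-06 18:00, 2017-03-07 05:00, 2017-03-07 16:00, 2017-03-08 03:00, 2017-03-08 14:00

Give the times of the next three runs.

2017-03-09 01:00, 2017-03-09 12:00, 2017-03-09 23:00

Spacing: 11, 11, 11, 11, 11, 11 h — constant 11 h.
2017-03-08 14:00 + 11 h = 2017-03-09 01:00.
2017-03-09 01:00 + 11 h = 2017-03-09 12:00.
2017-03-09 12:00 + 11 h = 2017-03-09 23:00.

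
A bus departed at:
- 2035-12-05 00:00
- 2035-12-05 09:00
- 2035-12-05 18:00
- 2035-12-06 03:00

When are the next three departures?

2035-12-06 12:00, 2035-12-06 21:00, 2035-12-07 06:00

Spacing: 9, 9, 9 h — constant 9 h.
2035-12-06 03:00 + 9 h = 2035-12-06 12:00.
2035-12-06 12:00 + 9 h = 2035-12-06 21:00.
2035-12-06 21:00 + 9 h = 2035-12-07 06:00.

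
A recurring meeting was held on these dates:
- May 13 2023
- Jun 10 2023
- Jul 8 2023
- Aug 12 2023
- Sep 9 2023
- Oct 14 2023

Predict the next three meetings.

Gaps: 28, 28, 35, 28, 35 days — a mix of 28 and 35. Every date is a Saturday.
Each is the 2nd Saturday of its month.
2nd Saturday of November 2023: Nov 11 2023.
2nd Saturday of December 2023: Dec 9 2023.
January 2024 — 2nd Saturday is Jan 13 2024.

Nov 11 2023, Dec 9 2023, Jan 13 2024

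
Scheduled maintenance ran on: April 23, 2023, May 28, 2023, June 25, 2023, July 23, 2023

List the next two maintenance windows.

These are Sundays at 28- or 35-day spacing (35, 28, 28).
The pattern: 4th Sunday of the month.
August 2023 — 4th Sunday is August 27, 2023.
4th Sunday of September 2023: September 24, 2023.

August 27, 2023; September 24, 2023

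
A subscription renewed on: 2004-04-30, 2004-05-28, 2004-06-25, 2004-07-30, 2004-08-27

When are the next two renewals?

These are Fridays with 28, 28, 35, 28-day gaps.
Each is the final Friday of its month — 2004-04-30 is past the 28th, so '4th Friday' doesn't fit.
Last Friday of September 2004: 2004-09-24.
October 2004 ends with Friday 2004-10-29.

2004-09-24, 2004-10-29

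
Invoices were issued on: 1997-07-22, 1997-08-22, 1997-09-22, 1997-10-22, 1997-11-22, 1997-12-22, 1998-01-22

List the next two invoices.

Each date is the 22nd; the gaps (31, 31, 30, 31, 30, 31) track the month lengths.
The rule is the 22nd of each month.
February 1998: 1998-02-22.
Next: March 1998 → 1998-03-22.

1998-02-22, 1998-03-22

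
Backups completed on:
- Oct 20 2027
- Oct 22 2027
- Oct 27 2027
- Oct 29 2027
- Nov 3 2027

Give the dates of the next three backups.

The gap pattern 2, 5, 2, 5 repeats every 2 events.
These are the Wednesdays and Fridays of each week.
The following Friday is Nov 5 2027.
The following Wednesday is Nov 10 2027.
The following Friday is Nov 12 2027.

Nov 5 2027, Nov 10 2027, Nov 12 2027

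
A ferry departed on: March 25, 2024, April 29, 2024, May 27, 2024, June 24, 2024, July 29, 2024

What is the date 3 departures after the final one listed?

October 28, 2024

All Mondays; the gaps (35, 28, 28, 35) vary with month length.
This is the last Monday of each month.
August 2024 ends with Monday August 26, 2024.
September 2024 ends with Monday September 30, 2024.
October 2024 ends with Monday October 28, 2024.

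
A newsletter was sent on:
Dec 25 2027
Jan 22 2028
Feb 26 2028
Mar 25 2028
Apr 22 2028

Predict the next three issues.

All dates are Saturdays, 28, 35, 28, 28 days apart.
Specifically, the 4th Saturday of each month.
4th Saturday of May 2028: May 27 2028.
4th Saturday of June 2028: Jun 24 2028.
4th Saturday of July 2028: Jul 22 2028.

May 27 2028, Jun 24 2028, Jul 22 2028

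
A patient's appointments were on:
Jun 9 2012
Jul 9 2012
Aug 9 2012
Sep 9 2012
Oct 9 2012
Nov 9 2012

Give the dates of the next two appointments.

Dec 9 2012, Jan 9 2013

Gaps: 30, 31, 31, 30, 31 days — not constant. Every event is on the 9th of the month.
Pattern: the 9th of each month.
December 2012: Dec 9 2012.
January 2013: Jan 9 2013.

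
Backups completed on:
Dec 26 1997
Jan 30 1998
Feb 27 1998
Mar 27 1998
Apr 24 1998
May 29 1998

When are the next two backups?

Jun 26 1998, Jul 31 1998

Every date is a Friday; gaps 35, 28, 28, 28, 35 days.
Each is the last Friday of its month (at least one falls on the 29th or later, ruling out '4th Friday').
June 1998 ends with Friday Jun 26 1998.
Last Friday of July 1998: Jul 31 1998.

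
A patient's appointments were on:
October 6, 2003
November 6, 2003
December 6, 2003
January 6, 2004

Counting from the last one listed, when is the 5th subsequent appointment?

June 6, 2004

Gaps: 31, 30, 31 days — not constant. Every event is on the 6th of the month.
Pattern: the 6th of each month.
Next: February 2004 → February 6, 2004.
Next: March 2004 → March 6, 2004.
April 2004: April 6, 2004.
Next: May 2004 → May 6, 2004.
June 2004: June 6, 2004.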